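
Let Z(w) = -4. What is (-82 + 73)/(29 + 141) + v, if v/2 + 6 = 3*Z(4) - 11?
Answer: -9869/170 ≈ -58.053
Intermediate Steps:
v = -58 (v = -12 + 2*(3*(-4) - 11) = -12 + 2*(-12 - 11) = -12 + 2*(-23) = -12 - 46 = -58)
(-82 + 73)/(29 + 141) + v = (-82 + 73)/(29 + 141) - 58 = -9/170 - 58 = -9869/170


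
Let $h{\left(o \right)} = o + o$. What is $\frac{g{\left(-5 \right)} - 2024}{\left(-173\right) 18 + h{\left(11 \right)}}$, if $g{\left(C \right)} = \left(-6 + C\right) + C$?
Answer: $\frac{510}{773} \approx 0.65977$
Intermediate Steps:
$h{\left(o \right)} = 2 o$
$g{\left(C \right)} = -6 + 2 C$
$\frac{g{\left(-5 \right)} - 2024}{\left(-173\right) 18 + h{\left(11 \right)}} = \frac{\left(-6 + 2 \left(-5\right)\right) - 2024}{\left(-173\right) 18 + 2 \cdot 11} = \frac{\left(-6 - 10\right) - 2024}{-3114 + 22} = \frac{-16 - 2024}{-3092} = \left(-2040\right) \left(- \frac{1}{3092}\right) = \frac{510}{773}$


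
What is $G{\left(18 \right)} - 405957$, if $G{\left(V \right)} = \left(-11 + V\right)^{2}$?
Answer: $-405908$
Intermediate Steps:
$G{\left(18 \right)} - 405957 = \left(-11 + 18\right)^{2} - 405957 = 7^{2} - 405957 = 49 - 405957 = -405908$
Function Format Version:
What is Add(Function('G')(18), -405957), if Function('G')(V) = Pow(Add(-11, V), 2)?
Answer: -405908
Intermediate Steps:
Add(Function('G')(18), -405957) = Add(Pow(Add(-11, 18), 2), -405957) = Add(Pow(7, 2), -405957) = Add(49, -405957) = -405908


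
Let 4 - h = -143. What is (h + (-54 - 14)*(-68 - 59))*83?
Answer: 728989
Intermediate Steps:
h = 147 (h = 4 - 1*(-143) = 4 + 143 = 147)
(h + (-54 - 14)*(-68 - 59))*83 = (147 + (-54 - 14)*(-68 - 59))*83 = (147 - 68*(-127))*83 = (147 + 8636)*83 = 8783*83 = 728989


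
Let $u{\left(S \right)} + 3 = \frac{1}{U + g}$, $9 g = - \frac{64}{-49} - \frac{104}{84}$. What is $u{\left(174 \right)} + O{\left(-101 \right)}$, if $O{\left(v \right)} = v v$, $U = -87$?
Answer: $\frac{1173696695}{115091} \approx 10198.0$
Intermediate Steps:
$O{\left(v \right)} = v^{2}$
$g = \frac{10}{1323}$ ($g = \frac{- \frac{64}{-49} - \frac{104}{84}}{9} = \frac{\left(-64\right) \left(- \frac{1}{49}\right) - \frac{26}{21}}{9} = \frac{\frac{64}{49} - \frac{26}{21}}{9} = \frac{1}{9} \cdot \frac{10}{147} = \frac{10}{1323} \approx 0.0075586$)
$u{\left(S \right)} = - \frac{346596}{115091}$ ($u{\left(S \right)} = -3 + \frac{1}{-87 + \frac{10}{1323}} = -3 + \frac{1}{- \frac{115091}{1323}} = -3 - \frac{1323}{115091} = - \frac{346596}{115091}$)
$u{\left(174 \right)} + O{\left(-101 \right)} = - \frac{346596}{115091} + \left(-101\right)^{2} = - \frac{346596}{115091} + 10201 = \frac{1173696695}{115091}$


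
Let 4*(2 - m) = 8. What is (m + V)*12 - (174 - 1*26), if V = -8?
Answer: -244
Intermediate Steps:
m = 0 (m = 2 - ¼*8 = 2 - 2 = 0)
(m + V)*12 - (174 - 1*26) = (0 - 8)*12 - (174 - 1*26) = -8*12 - (174 - 26) = -96 - 1*148 = -96 - 148 = -244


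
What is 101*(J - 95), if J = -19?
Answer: -11514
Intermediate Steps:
101*(J - 95) = 101*(-19 - 95) = 101*(-114) = -11514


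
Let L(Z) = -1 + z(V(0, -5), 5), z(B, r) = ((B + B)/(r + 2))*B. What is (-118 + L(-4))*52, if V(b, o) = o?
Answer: -40716/7 ≈ -5816.6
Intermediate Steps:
z(B, r) = 2*B²/(2 + r) (z(B, r) = ((2*B)/(2 + r))*B = (2*B/(2 + r))*B = 2*B²/(2 + r))
L(Z) = 43/7 (L(Z) = -1 + 2*(-5)²/(2 + 5) = -1 + 2*25/7 = -1 + 2*25*(⅐) = -1 + 50/7 = 43/7)
(-118 + L(-4))*52 = (-118 + 43/7)*52 = -783/7*52 = -40716/7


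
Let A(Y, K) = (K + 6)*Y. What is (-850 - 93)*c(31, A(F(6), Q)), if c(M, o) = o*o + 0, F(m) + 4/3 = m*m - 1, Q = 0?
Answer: -38478172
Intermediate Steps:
F(m) = -7/3 + m**2 (F(m) = -4/3 + (m*m - 1) = -4/3 + (m**2 - 1) = -4/3 + (-1 + m**2) = -7/3 + m**2)
A(Y, K) = Y*(6 + K) (A(Y, K) = (6 + K)*Y = Y*(6 + K))
c(M, o) = o**2 (c(M, o) = o**2 + 0 = o**2)
(-850 - 93)*c(31, A(F(6), Q)) = (-850 - 93)*((-7/3 + 6**2)*(6 + 0))**2 = -943*36*(-7/3 + 36)**2 = -943*((101/3)*6)**2 = -943*202**2 = -943*40804 = -38478172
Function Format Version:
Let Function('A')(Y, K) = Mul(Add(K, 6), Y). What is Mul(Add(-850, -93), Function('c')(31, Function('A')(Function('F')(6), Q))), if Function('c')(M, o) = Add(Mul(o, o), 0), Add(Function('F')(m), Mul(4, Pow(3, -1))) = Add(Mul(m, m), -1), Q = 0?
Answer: -38478172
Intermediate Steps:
Function('F')(m) = Add(Rational(-7, 3), Pow(m, 2)) (Function('F')(m) = Add(Rational(-4, 3), Add(Mul(m, m), -1)) = Add(Rational(-4, 3), Add(Pow(m, 2), -1)) = Add(Rational(-4, 3), Add(-1, Pow(m, 2))) = Add(Rational(-7, 3), Pow(m, 2)))
Function('A')(Y, K) = Mul(Y, Add(6, K)) (Function('A')(Y, K) = Mul(Add(6, K), Y) = Mul(Y, Add(6, K)))
Function('c')(M, o) = Pow(o, 2) (Function('c')(M, o) = Add(Pow(o, 2), 0) = Pow(o, 2))
Mul(Add(-850, -93), Function('c')(31, Function('A')(Function('F')(6), Q))) = Mul(Add(-850, -93), Pow(Mul(Add(Rational(-7, 3), Pow(6, 2)), Add(6, 0)), 2)) = Mul(-943, Pow(Mul(Add(Rational(-7, 3), 36), 6), 2)) = Mul(-943, Pow(Mul(Rational(101, 3), 6), 2)) = Mul(-943, Pow(202, 2)) = Mul(-943, 40804) = -38478172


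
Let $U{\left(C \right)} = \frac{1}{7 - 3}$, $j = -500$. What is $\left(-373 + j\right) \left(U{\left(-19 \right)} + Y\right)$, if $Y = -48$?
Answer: $\frac{166743}{4} \approx 41686.0$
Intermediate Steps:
$U{\left(C \right)} = \frac{1}{4}$
$\left(-373 + j\right) \left(U{\left(-19 \right)} + Y\right) = \left(-373 - 500\right) \left(\frac{1}{4} - 48\right) = \left(-873\right) \left(- \frac{191}{4}\right) = \frac{166743}{4}$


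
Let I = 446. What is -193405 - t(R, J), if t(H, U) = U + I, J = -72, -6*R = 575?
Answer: -193779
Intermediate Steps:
R = -575/6 (R = -1/6*575 = -575/6 ≈ -95.833)
t(H, U) = 446 + U (t(H, U) = U + 446 = 446 + U)
-193405 - t(R, J) = -193405 - (446 - 72) = -193405 - 1*374 = -193405 - 374 = -193779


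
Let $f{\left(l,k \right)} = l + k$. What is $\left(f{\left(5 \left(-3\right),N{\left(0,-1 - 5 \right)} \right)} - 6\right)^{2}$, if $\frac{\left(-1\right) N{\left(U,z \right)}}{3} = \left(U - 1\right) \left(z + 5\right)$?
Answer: $576$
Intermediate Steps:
$N{\left(U,z \right)} = - 3 \left(-1 + U\right) \left(5 + z\right)$ ($N{\left(U,z \right)} = - 3 \left(U - 1\right) \left(z + 5\right) = - 3 \left(-1 + U\right) \left(5 + z\right)$)
$f{\left(l,k \right)} = k + l$
$\left(f{\left(5 \left(-3\right),N{\left(0,-1 - 5 \right)} \right)} - 6\right)^{2} = \left(\left(\left(15 - 0 + 3 \left(-1 - 5\right) - 0 \left(-1 - 5\right)\right) + 5 \left(-3\right)\right) - 6\right)^{2} = \left(\left(\left(15 + 0 + 3 \left(-6\right) - 0 \left(-6\right)\right) - 15\right) - 6\right)^{2} = \left(\left(\left(15 + 0 - 18 + 0\right) - 15\right) - 6\right)^{2} = \left(\left(-3 - 15\right) - 6\right)^{2} = \left(-18 - 6\right)^{2} = \left(-24\right)^{2} = 576$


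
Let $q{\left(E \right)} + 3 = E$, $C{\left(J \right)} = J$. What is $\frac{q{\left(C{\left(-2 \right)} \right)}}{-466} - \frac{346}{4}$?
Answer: $- \frac{20152}{233} \approx -86.489$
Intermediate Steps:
$q{\left(E \right)} = -3 + E$
$\frac{q{\left(C{\left(-2 \right)} \right)}}{-466} - \frac{346}{4} = \frac{-3 - 2}{-466} - \frac{346}{4} = \left(-5\right) \left(- \frac{1}{466}\right) - \frac{173}{2} = \frac{5}{466} - \frac{173}{2} = - \frac{20152}{233}$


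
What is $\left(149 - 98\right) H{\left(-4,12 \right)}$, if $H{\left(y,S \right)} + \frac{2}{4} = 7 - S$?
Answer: $- \frac{561}{2} \approx -280.5$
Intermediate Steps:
$H{\left(y,S \right)} = \frac{13}{2} - S$ ($H{\left(y,S \right)} = - \frac{1}{2} - \left(-7 + S\right) = \frac{13}{2} - S$)
$\left(149 - 98\right) H{\left(-4,12 \right)} = \left(149 - 98\right) \left(\frac{13}{2} - 12\right) = 51 \left(\frac{13}{2} - 12\right) = 51 \left(- \frac{11}{2}\right) = - \frac{561}{2}$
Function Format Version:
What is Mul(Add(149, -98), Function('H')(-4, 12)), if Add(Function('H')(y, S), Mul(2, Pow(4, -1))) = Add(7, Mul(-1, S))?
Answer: Rational(-561, 2) ≈ -280.50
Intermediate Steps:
Function('H')(y, S) = Add(Rational(13, 2), Mul(-1, S)) (Function('H')(y, S) = Add(Rational(-1, 2), Add(7, Mul(-1, S))) = Add(Rational(13, 2), Mul(-1, S)))
Mul(Add(149, -98), Function('H')(-4, 12)) = Mul(Add(149, -98), Add(Rational(13, 2), Mul(-1, 12))) = Mul(51, Add(Rational(13, 2), -12)) = Mul(51, Rational(-11, 2)) = Rational(-561, 2)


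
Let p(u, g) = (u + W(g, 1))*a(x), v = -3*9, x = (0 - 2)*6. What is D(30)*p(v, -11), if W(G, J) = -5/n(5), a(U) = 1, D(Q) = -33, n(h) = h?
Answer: 924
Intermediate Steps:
x = -12 (x = -2*6 = -12)
W(G, J) = -1 (W(G, J) = -5/5 = -5*⅕ = -1)
v = -27
p(u, g) = -1 + u (p(u, g) = (u - 1)*1 = (-1 + u)*1 = -1 + u)
D(30)*p(v, -11) = -33*(-1 - 27) = -33*(-28) = 924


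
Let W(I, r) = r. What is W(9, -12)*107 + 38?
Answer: -1246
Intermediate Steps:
W(9, -12)*107 + 38 = -12*107 + 38 = -1284 + 38 = -1246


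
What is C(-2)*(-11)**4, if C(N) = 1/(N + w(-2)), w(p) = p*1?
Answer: -14641/4 ≈ -3660.3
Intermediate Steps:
w(p) = p
C(N) = 1/(-2 + N) (C(N) = 1/(N - 2) = 1/(-2 + N))
C(-2)*(-11)**4 = (-11)**4/(-2 - 2) = 14641/(-4) = -1/4*14641 = -14641/4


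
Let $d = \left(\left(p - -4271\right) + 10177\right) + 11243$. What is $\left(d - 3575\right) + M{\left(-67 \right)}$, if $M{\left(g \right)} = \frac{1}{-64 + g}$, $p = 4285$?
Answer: $\frac{3458530}{131} \approx 26401.0$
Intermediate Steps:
$d = 29976$ ($d = \left(\left(4285 - -4271\right) + 10177\right) + 11243 = \left(\left(4285 + 4271\right) + 10177\right) + 11243 = \left(8556 + 10177\right) + 11243 = 18733 + 11243 = 29976$)
$\left(d - 3575\right) + M{\left(-67 \right)} = \left(29976 - 3575\right) + \frac{1}{-64 - 67} = 26401 + \frac{1}{-131} = 26401 - \frac{1}{131} = \frac{3458530}{131}$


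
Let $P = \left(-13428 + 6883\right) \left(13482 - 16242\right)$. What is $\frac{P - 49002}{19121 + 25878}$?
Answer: $\frac{18015198}{44999} \approx 400.35$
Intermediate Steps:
$P = 18064200$ ($P = \left(-6545\right) \left(-2760\right) = 18064200$)
$\frac{P - 49002}{19121 + 25878} = \frac{18064200 - 49002}{19121 + 25878} = \frac{18015198}{44999}$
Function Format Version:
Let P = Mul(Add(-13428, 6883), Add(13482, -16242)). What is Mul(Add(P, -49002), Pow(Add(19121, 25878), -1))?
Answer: Rational(18015198, 44999) ≈ 400.35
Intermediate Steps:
P = 18064200 (P = Mul(-6545, -2760) = 18064200)
Mul(Add(P, -49002), Pow(Add(19121, 25878), -1)) = Mul(Add(18064200, -49002), Pow(Add(19121, 25878), -1)) = Mul(18015198, Pow(44999, -1)) = Mul(18015198, Rational(1, 44999)) = Rational(18015198, 44999)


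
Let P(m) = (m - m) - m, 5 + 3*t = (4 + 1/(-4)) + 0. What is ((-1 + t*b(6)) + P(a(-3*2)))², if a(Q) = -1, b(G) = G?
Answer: 25/4 ≈ 6.2500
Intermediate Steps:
t = -5/12 (t = -5/3 + ((4 + 1/(-4)) + 0)/3 = -5/3 + ((4 - ¼) + 0)/3 = -5/3 + (15/4 + 0)/3 = -5/3 + (⅓)*(15/4) = -5/3 + 5/4 = -5/12 ≈ -0.41667)
P(m) = -m (P(m) = 0 - m = -m)
((-1 + t*b(6)) + P(a(-3*2)))² = ((-1 - 5/12*6) - 1*(-1))² = ((-1 - 5/2) + 1)² = (-7/2 + 1)² = (-5/2)² = 25/4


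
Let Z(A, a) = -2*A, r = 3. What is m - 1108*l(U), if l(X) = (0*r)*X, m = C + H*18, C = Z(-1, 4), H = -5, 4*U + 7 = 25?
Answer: -88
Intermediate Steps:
U = 9/2 (U = -7/4 + (1/4)*25 = -7/4 + 25/4 = 9/2 ≈ 4.5000)
C = 2 (C = -2*(-1) = 2)
m = -88 (m = 2 - 5*18 = 2 - 90 = -88)
l(X) = 0 (l(X) = (0*3)*X = 0*X = 0)
m - 1108*l(U) = -88 - 1108*0 = -88 + 0 = -88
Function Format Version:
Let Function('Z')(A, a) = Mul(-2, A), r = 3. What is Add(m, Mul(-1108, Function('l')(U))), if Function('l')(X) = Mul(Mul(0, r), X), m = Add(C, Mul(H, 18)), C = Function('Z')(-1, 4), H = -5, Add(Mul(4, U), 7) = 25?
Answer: -88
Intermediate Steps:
U = Rational(9, 2) (U = Add(Rational(-7, 4), Mul(Rational(1, 4), 25)) = Add(Rational(-7, 4), Rational(25, 4)) = Rational(9, 2) ≈ 4.5000)
C = 2 (C = Mul(-2, -1) = 2)
m = -88 (m = Add(2, Mul(-5, 18)) = Add(2, -90) = -88)
Function('l')(X) = 0 (Function('l')(X) = Mul(Mul(0, 3), X) = Mul(0, X) = 0)
Add(m, Mul(-1108, Function('l')(U))) = Add(-88, Mul(-1108, 0)) = Add(-88, 0) = -88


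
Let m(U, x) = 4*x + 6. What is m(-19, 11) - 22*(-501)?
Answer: 11072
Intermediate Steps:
m(U, x) = 6 + 4*x
m(-19, 11) - 22*(-501) = (6 + 4*11) - 22*(-501) = (6 + 44) + 11022 = 50 + 11022 = 11072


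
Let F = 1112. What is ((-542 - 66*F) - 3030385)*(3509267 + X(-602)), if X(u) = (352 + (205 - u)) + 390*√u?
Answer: -10897482129894 - 1210684410*I*√602 ≈ -1.0897e+13 - 2.9705e+10*I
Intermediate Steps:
X(u) = 557 - u + 390*√u (X(u) = (557 - u) + 390*√u = 557 - u + 390*√u)
((-542 - 66*F) - 3030385)*(3509267 + X(-602)) = ((-542 - 66*1112) - 3030385)*(3509267 + (557 - 1*(-602) + 390*√(-602))) = ((-542 - 73392) - 3030385)*(3509267 + (557 + 602 + 390*(I*√602))) = (-73934 - 3030385)*(3509267 + (557 + 602 + 390*I*√602)) = -3104319*(3509267 + (1159 + 390*I*√602)) = -3104319*(3510426 + 390*I*√602) = -10897482129894 - 1210684410*I*√602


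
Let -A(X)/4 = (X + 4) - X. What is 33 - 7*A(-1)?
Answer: 145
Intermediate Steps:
A(X) = -16 (A(X) = -4*((X + 4) - X) = -4*((4 + X) - X) = -4*4 = -16)
33 - 7*A(-1) = 33 - 7*(-16) = 33 + 112 = 145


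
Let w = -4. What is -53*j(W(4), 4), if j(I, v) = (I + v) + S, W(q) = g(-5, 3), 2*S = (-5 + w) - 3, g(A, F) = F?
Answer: -53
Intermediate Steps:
S = -6 (S = ((-5 - 4) - 3)/2 = (-9 - 3)/2 = (½)*(-12) = -6)
W(q) = 3
j(I, v) = -6 + I + v (j(I, v) = (I + v) - 6 = -6 + I + v)
-53*j(W(4), 4) = -53*(-6 + 3 + 4) = -53*1 = -53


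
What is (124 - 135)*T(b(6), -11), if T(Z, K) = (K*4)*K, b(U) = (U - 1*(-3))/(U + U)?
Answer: -5324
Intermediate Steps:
b(U) = (3 + U)/(2*U) (b(U) = (U + 3)/((2*U)) = (3 + U)*(1/(2*U)) = (3 + U)/(2*U))
T(Z, K) = 4*K² (T(Z, K) = (4*K)*K = 4*K²)
(124 - 135)*T(b(6), -11) = (124 - 135)*(4*(-11)²) = -44*121 = -11*484 = -5324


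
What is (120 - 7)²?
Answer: 12769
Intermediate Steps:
(120 - 7)² = 113² = 12769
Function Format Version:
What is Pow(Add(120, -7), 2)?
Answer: 12769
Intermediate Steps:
Pow(Add(120, -7), 2) = Pow(113, 2) = 12769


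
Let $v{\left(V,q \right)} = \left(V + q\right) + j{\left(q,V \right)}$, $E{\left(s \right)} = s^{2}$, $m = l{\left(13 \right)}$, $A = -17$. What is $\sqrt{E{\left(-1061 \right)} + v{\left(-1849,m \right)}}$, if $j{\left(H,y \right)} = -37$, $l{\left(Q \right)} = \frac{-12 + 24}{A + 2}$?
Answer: $\frac{\sqrt{28095855}}{5} \approx 1060.1$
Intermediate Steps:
$l{\left(Q \right)} = - \frac{4}{5}$ ($l{\left(Q \right)} = \frac{-12 + 24}{-17 + 2} = \frac{12}{-15} = 12 \left(- \frac{1}{15}\right) = - \frac{4}{5}$)
$m = - \frac{4}{5} \approx -0.8$
$v{\left(V,q \right)} = -37 + V + q$ ($v{\left(V,q \right)} = \left(V + q\right) - 37 = -37 + V + q$)
$\sqrt{E{\left(-1061 \right)} + v{\left(-1849,m \right)}} = \sqrt{\left(-1061\right)^{2} - \frac{9434}{5}} = \sqrt{1125721 - \frac{9434}{5}} = \sqrt{\frac{5619171}{5}} = \frac{\sqrt{28095855}}{5}$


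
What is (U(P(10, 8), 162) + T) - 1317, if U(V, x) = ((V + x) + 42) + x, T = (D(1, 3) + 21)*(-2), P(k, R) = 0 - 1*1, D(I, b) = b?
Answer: -1000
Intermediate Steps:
P(k, R) = -1 (P(k, R) = 0 - 1 = -1)
T = -48 (T = (3 + 21)*(-2) = 24*(-2) = -48)
U(V, x) = 42 + V + 2*x (U(V, x) = (42 + V + x) + x = 42 + V + 2*x)
(U(P(10, 8), 162) + T) - 1317 = ((42 - 1 + 2*162) - 48) - 1317 = ((42 - 1 + 324) - 48) - 1317 = (365 - 48) - 1317 = 317 - 1317 = -1000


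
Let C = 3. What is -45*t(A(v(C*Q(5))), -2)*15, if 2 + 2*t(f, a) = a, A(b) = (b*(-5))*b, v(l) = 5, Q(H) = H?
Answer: 1350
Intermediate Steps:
A(b) = -5*b² (A(b) = (-5*b)*b = -5*b²)
t(f, a) = -1 + a/2
-45*t(A(v(C*Q(5))), -2)*15 = -45*(-1 + (½)*(-2))*15 = -45*(-1 - 1)*15 = -45*(-2)*15 = 90*15 = 1350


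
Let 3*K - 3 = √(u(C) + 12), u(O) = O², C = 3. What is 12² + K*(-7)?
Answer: 137 - 7*√21/3 ≈ 126.31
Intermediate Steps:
K = 1 + √21/3 (K = 1 + √(3² + 12)/3 = 1 + √(9 + 12)/3 = 1 + √21/3 ≈ 2.5275)
12² + K*(-7) = 12² + (1 + √21/3)*(-7) = 144 + (-7 - 7*√21/3) = 137 - 7*√21/3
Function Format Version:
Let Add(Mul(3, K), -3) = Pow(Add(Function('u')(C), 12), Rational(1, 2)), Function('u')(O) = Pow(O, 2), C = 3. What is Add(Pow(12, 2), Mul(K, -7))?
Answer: Add(137, Mul(Rational(-7, 3), Pow(21, Rational(1, 2)))) ≈ 126.31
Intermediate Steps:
K = Add(1, Mul(Rational(1, 3), Pow(21, Rational(1, 2)))) (K = Add(1, Mul(Rational(1, 3), Pow(Add(Pow(3, 2), 12), Rational(1, 2)))) = Add(1, Mul(Rational(1, 3), Pow(Add(9, 12), Rational(1, 2)))) = Add(1, Mul(Rational(1, 3), Pow(21, Rational(1, 2)))) ≈ 2.5275)
Add(Pow(12, 2), Mul(K, -7)) = Add(Pow(12, 2), Mul(Add(1, Mul(Rational(1, 3), Pow(21, Rational(1, 2)))), -7)) = Add(144, Add(-7, Mul(Rational(-7, 3), Pow(21, Rational(1, 2))))) = Add(137, Mul(Rational(-7, 3), Pow(21, Rational(1, 2))))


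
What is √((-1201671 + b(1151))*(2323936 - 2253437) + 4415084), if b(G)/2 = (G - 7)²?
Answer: √99816969783 ≈ 3.1594e+5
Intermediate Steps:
b(G) = 2*(-7 + G)² (b(G) = 2*(G - 7)² = 2*(-7 + G)²)
√((-1201671 + b(1151))*(2323936 - 2253437) + 4415084) = √((-1201671 + 2*(-7 + 1151)²)*(2323936 - 2253437) + 4415084) = √((-1201671 + 2*1144²)*70499 + 4415084) = √((-1201671 + 2*1308736)*70499 + 4415084) = √((-1201671 + 2617472)*70499 + 4415084) = √(1415801*70499 + 4415084) = √(99812554699 + 4415084) = √99816969783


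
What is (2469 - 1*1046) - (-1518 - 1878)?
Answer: 4819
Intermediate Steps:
(2469 - 1*1046) - (-1518 - 1878) = (2469 - 1046) - 1*(-3396) = 1423 + 3396 = 4819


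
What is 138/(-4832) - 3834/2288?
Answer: -588801/345488 ≈ -1.7043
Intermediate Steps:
138/(-4832) - 3834/2288 = 138*(-1/4832) - 3834*1/2288 = -69/2416 - 1917/1144 = -588801/345488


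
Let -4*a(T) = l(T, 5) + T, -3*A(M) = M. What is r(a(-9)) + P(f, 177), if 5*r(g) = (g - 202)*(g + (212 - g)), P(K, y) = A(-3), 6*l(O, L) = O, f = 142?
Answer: -16905/2 ≈ -8452.5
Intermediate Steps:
A(M) = -M/3
l(O, L) = O/6
P(K, y) = 1 (P(K, y) = -⅓*(-3) = 1)
a(T) = -7*T/24 (a(T) = -(T/6 + T)/4 = -7*T/24)
r(g) = -42824/5 + 212*g/5 (r(g) = ((g - 202)*(g + (212 - g)))/5 = ((-202 + g)*212)/5 = (-42824 + 212*g)/5 = -42824/5 + 212*g/5)
r(a(-9)) + P(f, 177) = (-42824/5 + 212*(-7/24*(-9))/5) + 1 = (-42824/5 + (212/5)*(21/8)) + 1 = (-42824/5 + 1113/10) + 1 = -16907/2 + 1 = -16905/2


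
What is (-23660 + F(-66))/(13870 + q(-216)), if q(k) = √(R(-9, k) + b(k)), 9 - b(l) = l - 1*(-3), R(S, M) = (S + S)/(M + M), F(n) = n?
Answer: -108190560/63247127 + 47452*√6/63247127 ≈ -1.7088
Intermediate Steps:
R(S, M) = S/M (R(S, M) = (2*S)/((2*M)) = (2*S)*(1/(2*M)) = S/M)
b(l) = 6 - l (b(l) = 9 - (l - 1*(-3)) = 9 - (l + 3) = 9 - (3 + l) = 9 + (-3 - l) = 6 - l)
q(k) = √(6 - k - 9/k) (q(k) = √(-9/k + (6 - k)) = √(6 - k - 9/k))
(-23660 + F(-66))/(13870 + q(-216)) = (-23660 - 66)/(13870 + √(6 - 1*(-216) - 9/(-216))) = -23726/(13870 + √(6 + 216 - 9*(-1/216))) = -23726/(13870 + √(6 + 216 + 1/24)) = -23726/(13870 + √(5329/24)) = -23726/(13870 + 73*√6/12)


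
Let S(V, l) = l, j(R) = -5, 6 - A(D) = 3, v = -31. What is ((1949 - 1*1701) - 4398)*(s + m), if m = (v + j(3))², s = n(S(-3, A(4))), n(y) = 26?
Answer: -5486300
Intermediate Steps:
A(D) = 3 (A(D) = 6 - 1*3 = 6 - 3 = 3)
s = 26
m = 1296 (m = (-31 - 5)² = (-36)² = 1296)
((1949 - 1*1701) - 4398)*(s + m) = ((1949 - 1*1701) - 4398)*(26 + 1296) = ((1949 - 1701) - 4398)*1322 = (248 - 4398)*1322 = -4150*1322 = -5486300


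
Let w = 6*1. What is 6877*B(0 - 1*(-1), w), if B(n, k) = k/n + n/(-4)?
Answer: 158171/4 ≈ 39543.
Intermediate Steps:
w = 6
B(n, k) = -n/4 + k/n (B(n, k) = k/n + n*(-¼) = k/n - n/4 = -n/4 + k/n)
6877*B(0 - 1*(-1), w) = 6877*(-(0 - 1*(-1))/4 + 6/(0 - 1*(-1))) = 6877*(-(0 + 1)/4 + 6/(0 + 1)) = 6877*(-¼*1 + 6/1) = 6877*(-¼ + 6*1) = 6877*(-¼ + 6) = 6877*(23/4) = 158171/4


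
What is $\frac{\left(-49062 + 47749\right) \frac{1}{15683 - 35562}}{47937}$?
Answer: $\frac{1313}{952939623} \approx 1.3778 \cdot 10^{-6}$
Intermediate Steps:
$\frac{\left(-49062 + 47749\right) \frac{1}{15683 - 35562}}{47937} = - \frac{1313}{-19879} \cdot \frac{1}{47937} = \left(-1313\right) \left(- \frac{1}{19879}\right) \frac{1}{47937} = \frac{1313}{19879} \cdot \frac{1}{47937} = \frac{1313}{952939623}$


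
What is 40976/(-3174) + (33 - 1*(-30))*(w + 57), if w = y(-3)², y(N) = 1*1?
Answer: 5778410/1587 ≈ 3641.1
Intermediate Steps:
y(N) = 1
w = 1 (w = 1² = 1)
40976/(-3174) + (33 - 1*(-30))*(w + 57) = 40976/(-3174) + (33 - 1*(-30))*(1 + 57) = 40976*(-1/3174) + (33 + 30)*58 = -20488/1587 + 63*58 = -20488/1587 + 3654 = 5778410/1587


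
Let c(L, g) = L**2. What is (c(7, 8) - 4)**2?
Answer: 2025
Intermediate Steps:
(c(7, 8) - 4)**2 = (7**2 - 4)**2 = (49 - 4)**2 = 45**2 = 2025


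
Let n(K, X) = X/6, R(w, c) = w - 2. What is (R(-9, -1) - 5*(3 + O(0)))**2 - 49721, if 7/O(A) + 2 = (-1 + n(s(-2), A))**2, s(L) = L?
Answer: -49640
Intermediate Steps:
R(w, c) = -2 + w
n(K, X) = X/6 (n(K, X) = X*(1/6) = X/6)
O(A) = 7/(-2 + (-1 + A/6)**2)
(R(-9, -1) - 5*(3 + O(0)))**2 - 49721 = ((-2 - 9) - 5*(3 + 252/(-72 + (-6 + 0)**2)))**2 - 49721 = (-11 - 5*(3 + 252/(-72 + (-6)**2)))**2 - 49721 = (-11 - 5*(3 + 252/(-72 + 36)))**2 - 49721 = (-11 - 5*(3 + 252/(-36)))**2 - 49721 = (-11 - 5*(3 + 252*(-1/36)))**2 - 49721 = (-11 - 5*(3 - 7))**2 - 49721 = (-11 - 5*(-4))**2 - 49721 = (-11 + 20)**2 - 49721 = 9**2 - 49721 = 81 - 49721 = -49640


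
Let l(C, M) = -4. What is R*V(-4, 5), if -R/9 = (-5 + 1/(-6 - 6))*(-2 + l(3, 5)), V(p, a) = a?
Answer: -2745/2 ≈ -1372.5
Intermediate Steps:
R = -549/2 (R = -9*(-5 + 1/(-6 - 6))*(-2 - 4) = -9*(-5 + 1/(-12))*(-6) = -9*(-5 - 1/12)*(-6) = -(-183)*(-6)/4 = -9*61/2 = -549/2 ≈ -274.50)
R*V(-4, 5) = -549/2*5 = -2745/2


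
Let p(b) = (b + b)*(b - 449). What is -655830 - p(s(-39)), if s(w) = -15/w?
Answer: -110776950/169 ≈ -6.5549e+5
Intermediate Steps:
p(b) = 2*b*(-449 + b) (p(b) = (2*b)*(-449 + b) = 2*b*(-449 + b))
-655830 - p(s(-39)) = -655830 - 2*(-15/(-39))*(-449 - 15/(-39)) = -655830 - 2*(-15*(-1/39))*(-449 - 15*(-1/39)) = -655830 - 2*5*(-449 + 5/13)/13 = -655830 - 2*5*(-5832)/(13*13) = -655830 - 1*(-58320/169) = -655830 + 58320/169 = -110776950/169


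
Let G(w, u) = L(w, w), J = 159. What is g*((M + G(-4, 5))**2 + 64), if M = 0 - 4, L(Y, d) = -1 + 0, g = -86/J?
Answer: -7654/159 ≈ -48.138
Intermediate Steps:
g = -86/159 ≈ -0.54088
L(Y, d) = -1
G(w, u) = -1
M = -4
g*((M + G(-4, 5))**2 + 64) = -86*((-4 - 1)**2 + 64)/159 = -86*((-5)**2 + 64)/159 = -86*(25 + 64)/159 = -86/159*89 = -7654/159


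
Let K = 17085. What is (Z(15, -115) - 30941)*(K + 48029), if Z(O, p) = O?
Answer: -2013715564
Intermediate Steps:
(Z(15, -115) - 30941)*(K + 48029) = (15 - 30941)*(17085 + 48029) = -30926*65114 = -2013715564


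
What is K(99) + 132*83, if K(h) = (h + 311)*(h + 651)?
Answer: 318456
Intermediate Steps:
K(h) = (311 + h)*(651 + h)
K(99) + 132*83 = (202461 + 99**2 + 962*99) + 132*83 = (202461 + 9801 + 95238) + 10956 = 307500 + 10956 = 318456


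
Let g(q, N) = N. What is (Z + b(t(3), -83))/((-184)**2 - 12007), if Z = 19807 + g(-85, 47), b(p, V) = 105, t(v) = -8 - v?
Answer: 6653/7283 ≈ 0.91350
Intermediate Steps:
Z = 19854 (Z = 19807 + 47 = 19854)
(Z + b(t(3), -83))/((-184)**2 - 12007) = (19854 + 105)/((-184)**2 - 12007) = 19959/(33856 - 12007) = 19959/21849 = 19959*(1/21849) = 6653/7283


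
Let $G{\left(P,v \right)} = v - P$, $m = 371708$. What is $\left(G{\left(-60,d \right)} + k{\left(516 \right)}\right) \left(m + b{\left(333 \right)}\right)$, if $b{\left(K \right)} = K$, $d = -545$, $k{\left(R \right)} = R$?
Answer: $11533271$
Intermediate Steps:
$\left(G{\left(-60,d \right)} + k{\left(516 \right)}\right) \left(m + b{\left(333 \right)}\right) = \left(\left(-545 - -60\right) + 516\right) \left(371708 + 333\right) = \left(\left(-545 + 60\right) + 516\right) 372041 = \left(-485 + 516\right) 372041 = 31 \cdot 372041 = 11533271$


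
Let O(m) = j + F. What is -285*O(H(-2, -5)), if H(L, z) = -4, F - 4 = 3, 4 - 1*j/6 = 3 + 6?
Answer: 6555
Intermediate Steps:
j = -30 (j = 24 - 6*(3 + 6) = 24 - 6*9 = 24 - 54 = -30)
F = 7 (F = 4 + 3 = 7)
O(m) = -23 (O(m) = -30 + 7 = -23)
-285*O(H(-2, -5)) = -285*(-23) = 6555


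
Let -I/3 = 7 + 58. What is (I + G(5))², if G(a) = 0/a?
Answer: 38025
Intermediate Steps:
I = -195 (I = -3*(7 + 58) = -3*65 = -195)
G(a) = 0
(I + G(5))² = (-195 + 0)² = (-195)² = 38025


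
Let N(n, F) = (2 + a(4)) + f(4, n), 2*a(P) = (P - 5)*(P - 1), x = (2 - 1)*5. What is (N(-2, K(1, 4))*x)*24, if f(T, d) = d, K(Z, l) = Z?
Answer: -180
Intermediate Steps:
x = 5 (x = 1*5 = 5)
a(P) = (-1 + P)*(-5 + P)/2 (a(P) = ((P - 5)*(P - 1))/2 = ((-5 + P)*(-1 + P))/2 = ((-1 + P)*(-5 + P))/2 = (-1 + P)*(-5 + P)/2)
N(n, F) = ½ + n (N(n, F) = (2 + (5/2 + (½)*4² - 3*4)) + n = (2 + (5/2 + (½)*16 - 12)) + n = (2 + (5/2 + 8 - 12)) + n = (2 - 3/2) + n = ½ + n)
(N(-2, K(1, 4))*x)*24 = ((½ - 2)*5)*24 = -3/2*5*24 = -15/2*24 = -180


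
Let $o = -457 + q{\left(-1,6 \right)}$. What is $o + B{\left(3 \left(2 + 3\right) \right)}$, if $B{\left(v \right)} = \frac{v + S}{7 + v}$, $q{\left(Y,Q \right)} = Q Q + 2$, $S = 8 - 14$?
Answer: $- \frac{9209}{22} \approx -418.59$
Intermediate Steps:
$S = -6$ ($S = 8 - 14 = -6$)
$q{\left(Y,Q \right)} = 2 + Q^{2}$ ($q{\left(Y,Q \right)} = Q^{2} + 2 = 2 + Q^{2}$)
$o = -419$ ($o = -457 + \left(2 + 6^{2}\right) = -457 + \left(2 + 36\right) = -457 + 38 = -419$)
$B{\left(v \right)} = \frac{-6 + v}{7 + v}$ ($B{\left(v \right)} = \frac{v - 6}{7 + v} = \frac{-6 + v}{7 + v}$)
$o + B{\left(3 \left(2 + 3\right) \right)} = -419 + \frac{-6 + 3 \left(2 + 3\right)}{7 + 3 \left(2 + 3\right)} = -419 + \frac{-6 + 3 \cdot 5}{7 + 3 \cdot 5} = -419 + \frac{-6 + 15}{7 + 15} = -419 + \frac{1}{22} \cdot 9 = -419 + \frac{9}{22} = - \frac{9209}{22}$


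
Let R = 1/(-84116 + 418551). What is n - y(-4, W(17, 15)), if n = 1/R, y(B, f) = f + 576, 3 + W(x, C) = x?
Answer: 333845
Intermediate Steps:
W(x, C) = -3 + x
R = 1/334435 ≈ 2.9901e-6
y(B, f) = 576 + f
n = 334435 (n = 1/(1/334435) = 334435)
n - y(-4, W(17, 15)) = 334435 - (576 + (-3 + 17)) = 334435 - (576 + 14) = 334435 - 1*590 = 334435 - 590 = 333845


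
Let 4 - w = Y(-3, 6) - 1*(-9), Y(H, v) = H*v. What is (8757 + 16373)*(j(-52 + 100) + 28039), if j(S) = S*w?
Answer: 720301190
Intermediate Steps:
w = 13 (w = 4 - (-3*6 - 1*(-9)) = 4 - (-18 + 9) = 4 - 1*(-9) = 4 + 9 = 13)
j(S) = 13*S (j(S) = S*13 = 13*S)
(8757 + 16373)*(j(-52 + 100) + 28039) = (8757 + 16373)*(13*(-52 + 100) + 28039) = 25130*(13*48 + 28039) = 25130*(624 + 28039) = 25130*28663 = 720301190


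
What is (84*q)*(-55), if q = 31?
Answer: -143220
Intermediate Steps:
(84*q)*(-55) = (84*31)*(-55) = 2604*(-55) = -143220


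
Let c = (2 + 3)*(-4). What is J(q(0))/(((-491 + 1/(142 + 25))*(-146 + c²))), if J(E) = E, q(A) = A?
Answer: 0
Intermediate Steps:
c = -20 (c = 5*(-4) = -20)
J(q(0))/(((-491 + 1/(142 + 25))*(-146 + c²))) = 0/(((-491 + 1/(142 + 25))*(-146 + (-20)²))) = 0/(((-491 + 1/167)*(-146 + 400))) = 0/(((-491 + 1/167)*254)) = 0/((-81996/167*254)) = 0/(-20826984/167) = 0*(-167/20826984) = 0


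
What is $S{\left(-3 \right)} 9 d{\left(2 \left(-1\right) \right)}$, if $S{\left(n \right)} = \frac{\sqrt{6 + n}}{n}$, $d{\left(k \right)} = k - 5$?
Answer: $21 \sqrt{3} \approx 36.373$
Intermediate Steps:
$d{\left(k \right)} = -5 + k$
$S{\left(n \right)} = \frac{\sqrt{6 + n}}{n}$
$S{\left(-3 \right)} 9 d{\left(2 \left(-1\right) \right)} = \frac{\sqrt{6 - 3}}{-3} \cdot 9 \left(-5 + 2 \left(-1\right)\right) = - \frac{\sqrt{3}}{3} \cdot 9 \left(-5 - 2\right) = - 3 \sqrt{3} \left(-7\right) = 21 \sqrt{3}$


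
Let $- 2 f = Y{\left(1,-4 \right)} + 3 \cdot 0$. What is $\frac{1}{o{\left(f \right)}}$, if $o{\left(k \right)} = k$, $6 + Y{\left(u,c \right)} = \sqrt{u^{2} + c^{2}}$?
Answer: $\frac{12}{19} + \frac{2 \sqrt{17}}{19} \approx 1.0656$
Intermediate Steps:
$Y{\left(u,c \right)} = -6 + \sqrt{c^{2} + u^{2}}$ ($Y{\left(u,c \right)} = -6 + \sqrt{u^{2} + c^{2}} = -6 + \sqrt{c^{2} + u^{2}}$)
$f = 3 - \frac{\sqrt{17}}{2}$ ($f = - \frac{\left(-6 + \sqrt{\left(-4\right)^{2} + 1^{2}}\right) + 3 \cdot 0}{2} = - \frac{\left(-6 + \sqrt{16 + 1}\right) + 0}{2} = - \frac{\left(-6 + \sqrt{17}\right) + 0}{2} = - \frac{-6 + \sqrt{17}}{2} = 3 - \frac{\sqrt{17}}{2} \approx 0.93845$)
$\frac{1}{o{\left(f \right)}} = \frac{1}{3 - \frac{\sqrt{17}}{2}}$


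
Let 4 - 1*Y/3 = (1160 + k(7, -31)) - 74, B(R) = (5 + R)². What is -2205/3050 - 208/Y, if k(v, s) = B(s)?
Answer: -1099477/1608570 ≈ -0.68351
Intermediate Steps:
k(v, s) = (5 + s)²
Y = -5274 (Y = 12 - 3*((1160 + (5 - 31)²) - 74) = 12 - 3*((1160 + (-26)²) - 74) = 12 - 3*((1160 + 676) - 74) = 12 - 3*(1836 - 74) = 12 - 3*1762 = 12 - 5286 = -5274)
-2205/3050 - 208/Y = -2205/3050 - 208/(-5274) = -2205*1/3050 - 208*(-1/5274) = -441/610 + 104/2637 = -1099477/1608570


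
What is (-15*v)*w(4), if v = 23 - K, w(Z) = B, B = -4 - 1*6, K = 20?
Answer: 450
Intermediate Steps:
B = -10 (B = -4 - 6 = -10)
w(Z) = -10
v = 3 (v = 23 - 1*20 = 23 - 20 = 3)
(-15*v)*w(4) = -15*3*(-10) = -45*(-10) = 450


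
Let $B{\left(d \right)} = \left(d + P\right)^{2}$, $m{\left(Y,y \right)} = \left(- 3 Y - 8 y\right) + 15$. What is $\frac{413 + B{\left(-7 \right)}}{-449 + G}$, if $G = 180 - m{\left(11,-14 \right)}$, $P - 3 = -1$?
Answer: $- \frac{146}{121} \approx -1.2066$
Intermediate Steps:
$P = 2$ ($P = 3 - 1 = 2$)
$m{\left(Y,y \right)} = 15 - 8 y - 3 Y$ ($m{\left(Y,y \right)} = \left(- 8 y - 3 Y\right) + 15 = 15 - 8 y - 3 Y$)
$B{\left(d \right)} = \left(2 + d\right)^{2}$ ($B{\left(d \right)} = \left(d + 2\right)^{2} = \left(2 + d\right)^{2}$)
$G = 86$ ($G = 180 - \left(15 - -112 - 33\right) = 180 - \left(15 + 112 - 33\right) = 180 - 94 = 86$)
$\frac{413 + B{\left(-7 \right)}}{-449 + G} = \frac{413 + \left(2 - 7\right)^{2}}{-449 + 86} = \frac{413 + \left(-5\right)^{2}}{-363} = \left(413 + 25\right) \left(- \frac{1}{363}\right) = 438 \left(- \frac{1}{363}\right) = - \frac{146}{121}$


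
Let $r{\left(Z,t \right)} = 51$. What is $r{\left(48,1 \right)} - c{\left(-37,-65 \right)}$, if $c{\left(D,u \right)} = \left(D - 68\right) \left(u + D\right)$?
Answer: $-10659$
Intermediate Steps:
$c{\left(D,u \right)} = \left(-68 + D\right) \left(D + u\right)$
$r{\left(48,1 \right)} - c{\left(-37,-65 \right)} = 51 - \left(\left(-37\right)^{2} - -2516 - -4420 - -2405\right) = 51 - \left(1369 + 2516 + 4420 + 2405\right) = 51 - 10710 = -10659$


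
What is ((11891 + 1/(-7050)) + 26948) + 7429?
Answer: 326189399/7050 ≈ 46268.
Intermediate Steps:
((11891 + 1/(-7050)) + 26948) + 7429 = ((11891 - 1/7050) + 26948) + 7429 = (83831549/7050 + 26948) + 7429 = 273814949/7050 + 7429 = 326189399/7050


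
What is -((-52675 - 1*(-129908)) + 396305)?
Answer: -473538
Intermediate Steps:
-((-52675 - 1*(-129908)) + 396305) = -((-52675 + 129908) + 396305) = -(77233 + 396305) = -1*473538 = -473538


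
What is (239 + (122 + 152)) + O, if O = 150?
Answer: 663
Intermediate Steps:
(239 + (122 + 152)) + O = (239 + (122 + 152)) + 150 = (239 + 274) + 150 = 513 + 150 = 663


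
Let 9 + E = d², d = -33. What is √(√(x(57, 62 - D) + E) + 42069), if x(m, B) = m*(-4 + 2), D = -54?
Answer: √(42069 + √966) ≈ 205.18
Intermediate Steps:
x(m, B) = -2*m (x(m, B) = m*(-2) = -2*m)
E = 1080 (E = -9 + (-33)² = -9 + 1089 = 1080)
√(√(x(57, 62 - D) + E) + 42069) = √(√(-2*57 + 1080) + 42069) = √(√(-114 + 1080) + 42069) = √(√966 + 42069) = √(42069 + √966)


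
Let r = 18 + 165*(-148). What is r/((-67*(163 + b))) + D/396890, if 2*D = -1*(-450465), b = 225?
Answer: 1554005385/1031755244 ≈ 1.5062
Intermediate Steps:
D = 450465/2 (D = (-1*(-450465))/2 = (½)*450465 = 450465/2 ≈ 2.2523e+5)
r = -24402 (r = 18 - 24420 = -24402)
r/((-67*(163 + b))) + D/396890 = -24402*(-1/(67*(163 + 225))) + (450465/2)/396890 = -24402/((-67*388)) + (450465/2)*(1/396890) = -24402/(-25996) + 90093/158756 = -24402*(-1/25996) + 90093/158756 = 12201/12998 + 90093/158756 = 1554005385/1031755244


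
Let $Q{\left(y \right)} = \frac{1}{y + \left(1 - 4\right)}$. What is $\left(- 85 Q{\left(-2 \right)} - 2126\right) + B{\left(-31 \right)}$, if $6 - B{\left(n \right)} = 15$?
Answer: $-2118$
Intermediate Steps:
$B{\left(n \right)} = -9$ ($B{\left(n \right)} = 6 - 15 = -9$)
$Q{\left(y \right)} = \frac{1}{-3 + y}$ ($Q{\left(y \right)} = \frac{1}{y + \left(1 - 4\right)} = \frac{1}{y - 3} = \frac{1}{-3 + y}$)
$\left(- 85 Q{\left(-2 \right)} - 2126\right) + B{\left(-31 \right)} = \left(- \frac{85}{-3 - 2} - 2126\right) - 9 = \left(- \frac{85}{-5} - 2126\right) - 9 = \left(\left(-85\right) \left(- \frac{1}{5}\right) - 2126\right) - 9 = \left(17 - 2126\right) - 9 = -2109 - 9 = -2118$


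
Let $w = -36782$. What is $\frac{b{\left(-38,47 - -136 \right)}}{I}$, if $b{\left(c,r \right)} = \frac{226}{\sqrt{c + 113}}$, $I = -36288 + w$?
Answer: $- \frac{113 \sqrt{3}}{548025} \approx -0.00035714$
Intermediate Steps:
$I = -73070$ ($I = -36288 - 36782 = -73070$)
$b{\left(c,r \right)} = \frac{226}{\sqrt{113 + c}}$
$\frac{b{\left(-38,47 - -136 \right)}}{I} = \frac{226 \frac{1}{\sqrt{113 - 38}}}{-73070} = \frac{226}{5 \sqrt{3}} \left(- \frac{1}{73070}\right) = 226 \frac{\sqrt{3}}{15} \left(- \frac{1}{73070}\right) = \frac{226 \sqrt{3}}{15} \left(- \frac{1}{73070}\right) = - \frac{113 \sqrt{3}}{548025}$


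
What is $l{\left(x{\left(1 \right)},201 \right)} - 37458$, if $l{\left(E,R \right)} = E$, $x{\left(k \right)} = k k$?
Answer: $-37457$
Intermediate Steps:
$x{\left(k \right)} = k^{2}$
$l{\left(x{\left(1 \right)},201 \right)} - 37458 = 1^{2} - 37458 = 1 - 37458 = -37457$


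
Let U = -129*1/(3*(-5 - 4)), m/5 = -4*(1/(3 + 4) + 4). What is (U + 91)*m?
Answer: -499960/63 ≈ -7935.9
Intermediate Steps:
m = -580/7 (m = 5*(-4*(1/(3 + 4) + 4)) = 5*(-4*(1/7 + 4)) = 5*(-4*29/7) = 5*(-116/7) = -580/7 ≈ -82.857)
U = 43/9 (U = -129/((-9*3)) = -129/(-27) = -129*(-1/27) = 43/9 ≈ 4.7778)
(U + 91)*m = (43/9 + 91)*(-580/7) = (862/9)*(-580/7) = -499960/63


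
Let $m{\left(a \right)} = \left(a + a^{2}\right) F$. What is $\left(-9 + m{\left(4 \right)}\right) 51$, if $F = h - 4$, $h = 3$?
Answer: $-1479$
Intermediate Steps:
$F = -1$ ($F = 3 - 4 = -1$)
$m{\left(a \right)} = - a - a^{2}$ ($m{\left(a \right)} = \left(a + a^{2}\right) \left(-1\right) = - a - a^{2}$)
$\left(-9 + m{\left(4 \right)}\right) 51 = \left(-9 - 4 \left(1 + 4\right)\right) 51 = \left(-9 - 4 \cdot 5\right) 51 = \left(-9 - 20\right) 51 = \left(-29\right) 51 = -1479$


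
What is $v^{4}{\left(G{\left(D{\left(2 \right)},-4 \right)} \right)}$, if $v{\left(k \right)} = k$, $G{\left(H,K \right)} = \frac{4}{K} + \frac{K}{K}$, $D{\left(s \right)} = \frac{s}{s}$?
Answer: $0$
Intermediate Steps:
$D{\left(s \right)} = 1$
$G{\left(H,K \right)} = 1 + \frac{4}{K}$ ($G{\left(H,K \right)} = \frac{4}{K} + 1 = 1 + \frac{4}{K}$)
$v^{4}{\left(G{\left(D{\left(2 \right)},-4 \right)} \right)} = \left(\frac{4 - 4}{-4}\right)^{4} = \left(\left(- \frac{1}{4}\right) 0\right)^{4} = 0^{4} = 0$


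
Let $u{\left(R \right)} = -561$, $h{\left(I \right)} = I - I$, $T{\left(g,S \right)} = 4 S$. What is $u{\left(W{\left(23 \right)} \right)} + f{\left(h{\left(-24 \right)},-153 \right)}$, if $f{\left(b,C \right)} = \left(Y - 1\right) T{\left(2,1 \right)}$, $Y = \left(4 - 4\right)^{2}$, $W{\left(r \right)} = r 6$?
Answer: $-565$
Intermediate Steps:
$W{\left(r \right)} = 6 r$
$h{\left(I \right)} = 0$
$Y = 0$ ($Y = 0^{2} = 0$)
$f{\left(b,C \right)} = -4$ ($f{\left(b,C \right)} = \left(0 - 1\right) 4 \cdot 1 = \left(-1\right) 4 = -4$)
$u{\left(W{\left(23 \right)} \right)} + f{\left(h{\left(-24 \right)},-153 \right)} = -561 - 4 = -565$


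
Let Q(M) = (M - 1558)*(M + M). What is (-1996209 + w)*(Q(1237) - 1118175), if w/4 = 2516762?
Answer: -15434099474031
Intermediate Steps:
w = 10067048 (w = 4*2516762 = 10067048)
Q(M) = 2*M*(-1558 + M) (Q(M) = (-1558 + M)*(2*M) = 2*M*(-1558 + M))
(-1996209 + w)*(Q(1237) - 1118175) = (-1996209 + 10067048)*(2*1237*(-1558 + 1237) - 1118175) = 8070839*(2*1237*(-321) - 1118175) = 8070839*(-794154 - 1118175) = 8070839*(-1912329) = -15434099474031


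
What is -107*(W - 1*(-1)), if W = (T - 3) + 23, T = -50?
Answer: 3103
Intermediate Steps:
W = -30 (W = (-50 - 3) + 23 = -53 + 23 = -30)
-107*(W - 1*(-1)) = -107*(-30 - 1*(-1)) = -107*(-30 + 1) = -107*(-29) = 3103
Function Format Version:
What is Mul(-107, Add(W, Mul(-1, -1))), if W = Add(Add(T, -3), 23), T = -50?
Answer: 3103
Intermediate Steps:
W = -30 (W = Add(Add(-50, -3), 23) = Add(-53, 23) = -30)
Mul(-107, Add(W, Mul(-1, -1))) = Mul(-107, Add(-30, Mul(-1, -1))) = Mul(-107, Add(-30, 1)) = Mul(-107, -29) = 3103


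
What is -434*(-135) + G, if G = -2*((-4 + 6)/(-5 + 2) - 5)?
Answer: 175804/3 ≈ 58601.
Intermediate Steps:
G = 34/3 (G = -2*(2/(-3) - 5) = -2*(2*(-⅓) - 5) = -2*(-⅔ - 5) = -2*(-17/3) = 34/3 ≈ 11.333)
-434*(-135) + G = -434*(-135) + 34/3 = 58590 + 34/3 = 175804/3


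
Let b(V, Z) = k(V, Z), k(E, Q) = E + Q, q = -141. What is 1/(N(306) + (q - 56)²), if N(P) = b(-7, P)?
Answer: 1/39108 ≈ 2.5570e-5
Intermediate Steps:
b(V, Z) = V + Z
N(P) = -7 + P
1/(N(306) + (q - 56)²) = 1/((-7 + 306) + (-141 - 56)²) = 1/(299 + (-197)²) = 1/(299 + 38809) = 1/39108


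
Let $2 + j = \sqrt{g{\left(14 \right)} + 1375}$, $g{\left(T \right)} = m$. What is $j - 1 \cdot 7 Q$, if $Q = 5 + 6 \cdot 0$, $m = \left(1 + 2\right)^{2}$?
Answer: $-37 + 2 \sqrt{346} \approx 0.20215$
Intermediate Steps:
$m = 9$ ($m = 3^{2} = 9$)
$g{\left(T \right)} = 9$
$Q = 5$ ($Q = 5 + 0 = 5$)
$j = -2 + 2 \sqrt{346}$ ($j = -2 + \sqrt{9 + 1375} = -2 + \sqrt{1384} = -2 + 2 \sqrt{346} \approx 35.202$)
$j - 1 \cdot 7 Q = \left(-2 + 2 \sqrt{346}\right) - 1 \cdot 7 \cdot 5 = \left(-2 + 2 \sqrt{346}\right) - 7 \cdot 5 = \left(-2 + 2 \sqrt{346}\right) - 35 = -37 + 2 \sqrt{346}$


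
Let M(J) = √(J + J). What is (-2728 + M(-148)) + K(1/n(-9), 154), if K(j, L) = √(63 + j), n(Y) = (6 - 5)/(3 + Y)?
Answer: -2728 + √57 + 2*I*√74 ≈ -2720.4 + 17.205*I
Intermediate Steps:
n(Y) = 1/(3 + Y)
M(J) = √2*√J (M(J) = √(2*J) = √2*√J)
(-2728 + M(-148)) + K(1/n(-9), 154) = (-2728 + √2*√(-148)) + √(63 + 1/(1/(3 - 9))) = (-2728 + √2*(2*I*√37)) + √(63 + 1/(1/(-6))) = (-2728 + 2*I*√74) + √(63 + 1/(-⅙)) = (-2728 + 2*I*√74) + √(63 - 6) = (-2728 + 2*I*√74) + √57 = -2728 + √57 + 2*I*√74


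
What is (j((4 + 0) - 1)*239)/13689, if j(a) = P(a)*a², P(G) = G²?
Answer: 239/169 ≈ 1.4142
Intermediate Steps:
j(a) = a⁴ (j(a) = a²*a² = a⁴)
(j((4 + 0) - 1)*239)/13689 = (((4 + 0) - 1)⁴*239)/13689 = ((4 - 1)⁴*239)*(1/13689) = (3⁴*239)*(1/13689) = (81*239)*(1/13689) = 19359*(1/13689) = 239/169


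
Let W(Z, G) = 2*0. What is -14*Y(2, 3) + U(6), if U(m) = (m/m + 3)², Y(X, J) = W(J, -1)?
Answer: 16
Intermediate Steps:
W(Z, G) = 0
Y(X, J) = 0
U(m) = 16 (U(m) = (1 + 3)² = 4² = 16)
-14*Y(2, 3) + U(6) = -14*0 + 16 = 0 + 16 = 16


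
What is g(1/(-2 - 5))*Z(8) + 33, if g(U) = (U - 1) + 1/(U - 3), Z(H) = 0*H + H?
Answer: 1641/77 ≈ 21.312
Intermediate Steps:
Z(H) = H (Z(H) = 0 + H = H)
g(U) = -1 + U + 1/(-3 + U) (g(U) = (-1 + U) + 1/(-3 + U) = -1 + U + 1/(-3 + U))
g(1/(-2 - 5))*Z(8) + 33 = ((4 + (1/(-2 - 5))**2 - 4/(-2 - 5))/(-3 + 1/(-2 - 5)))*8 + 33 = ((4 + (1/(-7))**2 - 4/(-7))/(-3 + 1/(-7)))*8 + 33 = ((4 + (-1/7)**2 - 4*(-1/7))/(-3 - 1/7))*8 + 33 = ((4 + 1/49 + 4/7)/(-22/7))*8 + 33 = -7/22*225/49*8 + 33 = -225/154*8 + 33 = -900/77 + 33 = 1641/77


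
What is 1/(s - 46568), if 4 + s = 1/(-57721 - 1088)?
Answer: -58809/2738852749 ≈ -2.1472e-5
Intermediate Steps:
s = -235237/58809 (s = -4 + 1/(-57721 - 1088) = -4 + 1/(-58809) = -4 - 1/58809 = -235237/58809 ≈ -4.0000)
1/(s - 46568) = 1/(-235237/58809 - 46568) = 1/(-2738852749/58809) = -58809/2738852749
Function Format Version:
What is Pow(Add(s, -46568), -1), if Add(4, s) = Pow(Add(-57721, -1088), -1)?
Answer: Rational(-58809, 2738852749) ≈ -2.1472e-5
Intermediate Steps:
s = Rational(-235237, 58809) (s = Add(-4, Pow(Add(-57721, -1088), -1)) = Add(-4, Pow(-58809, -1)) = Add(-4, Rational(-1, 58809)) = Rational(-235237, 58809) ≈ -4.0000)
Pow(Add(s, -46568), -1) = Pow(Add(Rational(-235237, 58809), -46568), -1) = Pow(Rational(-2738852749, 58809), -1) = Rational(-58809, 2738852749)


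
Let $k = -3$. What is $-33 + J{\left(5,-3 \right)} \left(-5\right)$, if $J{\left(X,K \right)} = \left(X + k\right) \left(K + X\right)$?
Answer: $-53$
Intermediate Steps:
$J{\left(X,K \right)} = \left(-3 + X\right) \left(K + X\right)$ ($J{\left(X,K \right)} = \left(X - 3\right) \left(K + X\right) = \left(-3 + X\right) \left(K + X\right)$)
$-33 + J{\left(5,-3 \right)} \left(-5\right) = -33 + \left(5^{2} - -9 - 15 - 15\right) \left(-5\right) = -33 + \left(25 + 9 - 15 - 15\right) \left(-5\right) = -33 + 4 \left(-5\right) = -33 - 20 = -53$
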